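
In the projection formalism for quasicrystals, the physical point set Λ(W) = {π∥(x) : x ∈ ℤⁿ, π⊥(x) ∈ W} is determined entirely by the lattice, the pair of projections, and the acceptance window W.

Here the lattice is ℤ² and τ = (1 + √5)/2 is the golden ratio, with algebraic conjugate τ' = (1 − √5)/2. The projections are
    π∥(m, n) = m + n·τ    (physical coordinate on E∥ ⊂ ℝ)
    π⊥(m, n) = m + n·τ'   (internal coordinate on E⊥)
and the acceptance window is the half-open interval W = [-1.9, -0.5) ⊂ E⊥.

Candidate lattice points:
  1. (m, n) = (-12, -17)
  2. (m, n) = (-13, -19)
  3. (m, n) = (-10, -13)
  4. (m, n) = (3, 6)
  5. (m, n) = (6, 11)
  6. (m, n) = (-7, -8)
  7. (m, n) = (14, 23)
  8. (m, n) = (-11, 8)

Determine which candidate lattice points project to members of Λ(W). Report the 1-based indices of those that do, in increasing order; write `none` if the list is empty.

1, 2, 4, 5

Compute τ' = (1−√5)/2 = -0.6180, so π⊥(m,n) = m -0.6180·n.
candidate 1: (m,n)=(-12,-17) → π∥ = -12-17·τ ≈ -39.5066, π⊥ = -12-17·τ' ≈ -1.4934 ∈ [-1.9, -0.5) ⇒ IN Λ
candidate 2: (m,n)=(-13,-19) → π∥ = -13-19·τ ≈ -43.7426, π⊥ = -13-19·τ' ≈ -1.2574 ∈ [-1.9, -0.5) ⇒ IN Λ
candidate 3: (m,n)=(-10,-13) → π∥ = -10-13·τ ≈ -31.0344, π⊥ = -10-13·τ' ≈ -1.9656 ∉ [-1.9, -0.5) ⇒ out
candidate 4: (m,n)=(3,6) → π∥ = 3+6·τ ≈ 12.7082, π⊥ = 3+6·τ' ≈ -0.7082 ∈ [-1.9, -0.5) ⇒ IN Λ
candidate 5: (m,n)=(6,11) → π∥ = 6+11·τ ≈ 23.7984, π⊥ = 6+11·τ' ≈ -0.7984 ∈ [-1.9, -0.5) ⇒ IN Λ
candidate 6: (m,n)=(-7,-8) → π∥ = -7-8·τ ≈ -19.9443, π⊥ = -7-8·τ' ≈ -2.0557 ∉ [-1.9, -0.5) ⇒ out
candidate 7: (m,n)=(14,23) → π∥ = 14+23·τ ≈ 51.2148, π⊥ = 14+23·τ' ≈ -0.2148 ∉ [-1.9, -0.5) ⇒ out
candidate 8: (m,n)=(-11,8) → π∥ = -11+8·τ ≈ 1.9443, π⊥ = -11+8·τ' ≈ -15.9443 ∉ [-1.9, -0.5) ⇒ out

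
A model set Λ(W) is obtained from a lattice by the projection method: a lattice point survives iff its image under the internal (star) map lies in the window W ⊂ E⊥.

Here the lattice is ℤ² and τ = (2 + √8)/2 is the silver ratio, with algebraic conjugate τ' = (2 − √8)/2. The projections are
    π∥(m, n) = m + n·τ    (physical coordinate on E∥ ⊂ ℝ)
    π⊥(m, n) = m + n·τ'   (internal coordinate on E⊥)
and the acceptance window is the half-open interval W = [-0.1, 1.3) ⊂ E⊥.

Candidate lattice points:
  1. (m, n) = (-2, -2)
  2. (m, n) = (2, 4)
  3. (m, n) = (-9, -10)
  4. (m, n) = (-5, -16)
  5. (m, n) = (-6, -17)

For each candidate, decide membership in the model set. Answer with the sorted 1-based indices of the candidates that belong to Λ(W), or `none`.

2, 5

Compute τ' = (2−√8)/2 = -0.41421, so π⊥(m,n) = m -0.41421·n.
candidate 1: (m,n)=(-2,-2) → π∥ = -2-2·τ ≈ -6.82843, π⊥ = -2-2·τ' ≈ -1.17157 ∉ [-0.1, 1.3) ⇒ out
candidate 2: (m,n)=(2,4) → π∥ = 2+4·τ ≈ 11.65685, π⊥ = 2+4·τ' ≈ 0.34315 ∈ [-0.1, 1.3) ⇒ IN Λ
candidate 3: (m,n)=(-9,-10) → π∥ = -9-10·τ ≈ -33.14214, π⊥ = -9-10·τ' ≈ -4.85786 ∉ [-0.1, 1.3) ⇒ out
candidate 4: (m,n)=(-5,-16) → π∥ = -5-16·τ ≈ -43.62742, π⊥ = -5-16·τ' ≈ 1.62742 ∉ [-0.1, 1.3) ⇒ out
candidate 5: (m,n)=(-6,-17) → π∥ = -6-17·τ ≈ -47.04163, π⊥ = -6-17·τ' ≈ 1.04163 ∈ [-0.1, 1.3) ⇒ IN Λ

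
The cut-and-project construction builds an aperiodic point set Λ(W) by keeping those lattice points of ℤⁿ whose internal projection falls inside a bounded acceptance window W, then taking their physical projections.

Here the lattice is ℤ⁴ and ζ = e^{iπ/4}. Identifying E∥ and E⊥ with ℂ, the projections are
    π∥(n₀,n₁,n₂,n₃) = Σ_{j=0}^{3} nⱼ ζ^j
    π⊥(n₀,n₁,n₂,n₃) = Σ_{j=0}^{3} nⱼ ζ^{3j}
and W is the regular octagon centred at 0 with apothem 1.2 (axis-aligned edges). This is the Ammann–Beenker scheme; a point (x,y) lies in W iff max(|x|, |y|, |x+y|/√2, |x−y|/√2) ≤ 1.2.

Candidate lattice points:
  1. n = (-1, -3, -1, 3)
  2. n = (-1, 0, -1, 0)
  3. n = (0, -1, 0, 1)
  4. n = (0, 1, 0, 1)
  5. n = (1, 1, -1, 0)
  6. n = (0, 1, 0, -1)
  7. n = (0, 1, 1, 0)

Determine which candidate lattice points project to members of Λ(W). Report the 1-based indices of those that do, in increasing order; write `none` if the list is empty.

With ζ = e^{iπ/4} the internal vectors are ζ^0,ζ^3,ζ^6,ζ^9.
candidate 1: n = (-1, -3, -1, 3) → π⊥ ≈ (+3.242641, +1.000000); max(|x|,|y|,|x±y|/√2) = 3.242641 > 1.2 ⇒ ∉ W
candidate 2: n = (-1, 0, -1, 0) → π⊥ ≈ (-1.000000, +1.000000); max(|x|,|y|,|x±y|/√2) = 1.414214 > 1.2 ⇒ ∉ W
candidate 3: n = (0, -1, 0, 1) → π⊥ ≈ (+1.414214, +0.000000); max(|x|,|y|,|x±y|/√2) = 1.414214 > 1.2 ⇒ ∉ W
candidate 4: n = (0, 1, 0, 1) → π⊥ ≈ (+0.000000, +1.414214); max(|x|,|y|,|x±y|/√2) = 1.414214 > 1.2 ⇒ ∉ W
candidate 5: n = (1, 1, -1, 0) → π⊥ ≈ (+0.292893, +1.707107); max(|x|,|y|,|x±y|/√2) = 1.707107 > 1.2 ⇒ ∉ W
candidate 6: n = (0, 1, 0, -1) → π⊥ ≈ (-1.414214, +0.000000); max(|x|,|y|,|x±y|/√2) = 1.414214 > 1.2 ⇒ ∉ W
candidate 7: n = (0, 1, 1, 0) → π⊥ ≈ (-0.707107, -0.292893); max(|x|,|y|,|x±y|/√2) = 0.707107 ≤ 1.2 ⇒ ∈ W

7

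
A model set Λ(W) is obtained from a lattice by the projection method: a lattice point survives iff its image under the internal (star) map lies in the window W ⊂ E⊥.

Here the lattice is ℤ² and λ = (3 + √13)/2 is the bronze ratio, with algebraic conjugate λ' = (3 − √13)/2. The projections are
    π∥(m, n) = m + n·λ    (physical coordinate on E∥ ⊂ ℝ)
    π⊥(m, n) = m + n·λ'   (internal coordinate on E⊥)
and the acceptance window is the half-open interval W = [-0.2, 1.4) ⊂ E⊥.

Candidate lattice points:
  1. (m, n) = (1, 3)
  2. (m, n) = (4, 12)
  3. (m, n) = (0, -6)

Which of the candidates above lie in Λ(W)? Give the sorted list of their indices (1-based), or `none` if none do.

Compute λ' = (3−√13)/2 = -0.302776, so π⊥(m,n) = m -0.302776·n.
[1] lift (1,3): star map gives 0.091673; window check -0.2 ≤ 0.091673 < 1.4 is true → IN Λ
[2] lift (4,12): star map gives 0.366692; window check -0.2 ≤ 0.366692 < 1.4 is true → IN Λ
[3] lift (0,-6): star map gives 1.816654; window check -0.2 ≤ 1.816654 < 1.4 is false → out

1, 2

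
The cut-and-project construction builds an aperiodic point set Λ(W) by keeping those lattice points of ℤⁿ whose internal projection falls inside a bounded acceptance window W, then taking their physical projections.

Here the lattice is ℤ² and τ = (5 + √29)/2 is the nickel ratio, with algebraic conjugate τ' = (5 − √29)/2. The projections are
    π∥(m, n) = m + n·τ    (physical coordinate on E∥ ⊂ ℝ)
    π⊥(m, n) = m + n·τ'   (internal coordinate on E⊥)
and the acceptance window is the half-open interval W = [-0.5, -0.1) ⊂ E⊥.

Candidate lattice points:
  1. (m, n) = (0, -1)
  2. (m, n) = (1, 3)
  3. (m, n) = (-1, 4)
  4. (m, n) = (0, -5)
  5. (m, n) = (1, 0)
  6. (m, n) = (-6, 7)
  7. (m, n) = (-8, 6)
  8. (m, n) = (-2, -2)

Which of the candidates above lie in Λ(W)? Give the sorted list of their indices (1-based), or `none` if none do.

none

Numerically τ ≈ 5.1926 and τ' = −1/τ ≈ -0.1926.
[1] lift (0,-1): star map gives 0.1926; window check -0.5 ≤ 0.1926 < -0.1 is false → out
[2] lift (1,3): star map gives 0.4223; window check -0.5 ≤ 0.4223 < -0.1 is false → out
[3] lift (-1,4): star map gives -1.7703; window check -0.5 ≤ -1.7703 < -0.1 is false → out
[4] lift (0,-5): star map gives 0.9629; window check -0.5 ≤ 0.9629 < -0.1 is false → out
[5] lift (1,0): star map gives 1.0000; window check -0.5 ≤ 1.0000 < -0.1 is false → out
[6] lift (-6,7): star map gives -7.3481; window check -0.5 ≤ -7.3481 < -0.1 is false → out
[7] lift (-8,6): star map gives -9.1555; window check -0.5 ≤ -9.1555 < -0.1 is false → out
[8] lift (-2,-2): star map gives -1.6148; window check -0.5 ≤ -1.6148 < -0.1 is false → out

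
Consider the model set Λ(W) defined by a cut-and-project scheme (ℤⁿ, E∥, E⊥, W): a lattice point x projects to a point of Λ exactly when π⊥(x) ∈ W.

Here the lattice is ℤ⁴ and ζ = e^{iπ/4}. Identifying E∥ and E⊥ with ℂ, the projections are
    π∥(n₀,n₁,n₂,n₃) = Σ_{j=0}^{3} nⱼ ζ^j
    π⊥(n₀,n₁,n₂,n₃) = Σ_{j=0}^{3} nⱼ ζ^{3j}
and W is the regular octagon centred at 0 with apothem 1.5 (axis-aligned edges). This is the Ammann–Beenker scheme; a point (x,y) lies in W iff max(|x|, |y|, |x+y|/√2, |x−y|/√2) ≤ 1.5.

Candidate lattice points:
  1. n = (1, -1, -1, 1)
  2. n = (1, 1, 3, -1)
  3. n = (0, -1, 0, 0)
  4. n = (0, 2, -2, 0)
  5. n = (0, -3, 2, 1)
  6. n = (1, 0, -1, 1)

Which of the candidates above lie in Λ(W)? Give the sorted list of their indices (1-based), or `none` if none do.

Internal map: ζ^{3j} for j=0..3 gives (1,0), (−√2/2,√2/2), (0,−1), (√2/2,√2/2).
candidate 1: n = (1, -1, -1, 1) → π⊥ ≈ (+2.414214, +1.000000); max(|x|,|y|,|x±y|/√2) = 2.414214 > 1.5 ⇒ ∉ W
candidate 2: n = (1, 1, 3, -1) → π⊥ ≈ (-0.414214, -3.000000); max(|x|,|y|,|x±y|/√2) = 3.000000 > 1.5 ⇒ ∉ W
candidate 3: n = (0, -1, 0, 0) → π⊥ ≈ (+0.707107, -0.707107); max(|x|,|y|,|x±y|/√2) = 1.000000 ≤ 1.5 ⇒ ∈ W
candidate 4: n = (0, 2, -2, 0) → π⊥ ≈ (-1.414214, +3.414214); max(|x|,|y|,|x±y|/√2) = 3.414214 > 1.5 ⇒ ∉ W
candidate 5: n = (0, -3, 2, 1) → π⊥ ≈ (+2.828427, -3.414214); max(|x|,|y|,|x±y|/√2) = 4.414214 > 1.5 ⇒ ∉ W
candidate 6: n = (1, 0, -1, 1) → π⊥ ≈ (+1.707107, +1.707107); max(|x|,|y|,|x±y|/√2) = 2.414214 > 1.5 ⇒ ∉ W

3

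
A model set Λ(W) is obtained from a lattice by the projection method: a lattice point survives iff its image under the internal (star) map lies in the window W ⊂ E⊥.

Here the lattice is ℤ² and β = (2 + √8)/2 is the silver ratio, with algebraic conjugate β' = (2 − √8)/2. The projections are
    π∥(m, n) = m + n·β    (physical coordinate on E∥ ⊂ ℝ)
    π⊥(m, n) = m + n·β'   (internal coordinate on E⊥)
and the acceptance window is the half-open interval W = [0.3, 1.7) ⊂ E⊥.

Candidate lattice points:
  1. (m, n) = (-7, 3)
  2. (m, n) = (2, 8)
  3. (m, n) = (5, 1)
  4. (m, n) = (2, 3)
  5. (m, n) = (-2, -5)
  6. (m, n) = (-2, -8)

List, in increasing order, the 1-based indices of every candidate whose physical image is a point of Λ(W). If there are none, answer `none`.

Compute β' = (2−√8)/2 = -0.414214, so π⊥(m,n) = m -0.414214·n.
[1] lift (-7,3): star map gives -8.242641; window check 0.3 ≤ -8.242641 < 1.7 is false → out
[2] lift (2,8): star map gives -1.313708; window check 0.3 ≤ -1.313708 < 1.7 is false → out
[3] lift (5,1): star map gives 4.585786; window check 0.3 ≤ 4.585786 < 1.7 is false → out
[4] lift (2,3): star map gives 0.757359; window check 0.3 ≤ 0.757359 < 1.7 is true → IN Λ
[5] lift (-2,-5): star map gives 0.071068; window check 0.3 ≤ 0.071068 < 1.7 is false → out
[6] lift (-2,-8): star map gives 1.313708; window check 0.3 ≤ 1.313708 < 1.7 is true → IN Λ

4, 6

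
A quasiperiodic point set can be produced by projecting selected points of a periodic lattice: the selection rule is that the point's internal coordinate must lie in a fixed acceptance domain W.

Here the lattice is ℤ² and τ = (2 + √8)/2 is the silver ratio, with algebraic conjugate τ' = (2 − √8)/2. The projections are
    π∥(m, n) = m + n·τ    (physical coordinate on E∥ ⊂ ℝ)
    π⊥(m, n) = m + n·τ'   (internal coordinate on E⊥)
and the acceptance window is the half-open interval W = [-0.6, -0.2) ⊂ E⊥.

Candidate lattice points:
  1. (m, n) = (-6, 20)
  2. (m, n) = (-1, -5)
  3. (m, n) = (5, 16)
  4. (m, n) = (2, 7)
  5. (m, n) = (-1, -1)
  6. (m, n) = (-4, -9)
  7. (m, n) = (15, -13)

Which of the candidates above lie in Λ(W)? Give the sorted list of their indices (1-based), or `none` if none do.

τ' = (2−√8)/2 ≈ -0.414214.
#1 (-6,20): internal coord -6 + (20)·τ' = -14.284271; -14.284271 ∉ [-0.6, -0.2) → out
#2 (-1,-5): internal coord -1 + (-5)·τ' = +1.071068; +1.071068 ∉ [-0.6, -0.2) → out
#3 (5,16): internal coord 5 + (16)·τ' = -1.627417; -1.627417 ∉ [-0.6, -0.2) → out
#4 (2,7): internal coord 2 + (7)·τ' = -0.899495; -0.899495 ∉ [-0.6, -0.2) → out
#5 (-1,-1): internal coord -1 + (-1)·τ' = -0.585786; -0.585786 ∈ [-0.6, -0.2) → IN Λ
#6 (-4,-9): internal coord -4 + (-9)·τ' = -0.272078; -0.272078 ∈ [-0.6, -0.2) → IN Λ
#7 (15,-13): internal coord 15 + (-13)·τ' = +20.384776; +20.384776 ∉ [-0.6, -0.2) → out

5, 6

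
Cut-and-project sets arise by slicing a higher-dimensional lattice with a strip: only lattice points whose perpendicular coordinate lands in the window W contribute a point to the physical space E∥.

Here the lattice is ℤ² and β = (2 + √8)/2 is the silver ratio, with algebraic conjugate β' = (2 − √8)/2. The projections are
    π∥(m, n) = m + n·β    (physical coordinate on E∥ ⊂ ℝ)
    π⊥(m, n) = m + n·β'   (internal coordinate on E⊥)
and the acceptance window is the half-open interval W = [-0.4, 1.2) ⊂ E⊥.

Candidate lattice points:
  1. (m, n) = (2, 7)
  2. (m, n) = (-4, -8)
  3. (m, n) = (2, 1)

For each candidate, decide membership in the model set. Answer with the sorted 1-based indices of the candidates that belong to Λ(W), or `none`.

β' = (2−√8)/2 ≈ -0.41421.
[1] lift (2,7): star map gives -0.89949; window check -0.4 ≤ -0.89949 < 1.2 is false → out
[2] lift (-4,-8): star map gives -0.68629; window check -0.4 ≤ -0.68629 < 1.2 is false → out
[3] lift (2,1): star map gives 1.58579; window check -0.4 ≤ 1.58579 < 1.2 is false → out

none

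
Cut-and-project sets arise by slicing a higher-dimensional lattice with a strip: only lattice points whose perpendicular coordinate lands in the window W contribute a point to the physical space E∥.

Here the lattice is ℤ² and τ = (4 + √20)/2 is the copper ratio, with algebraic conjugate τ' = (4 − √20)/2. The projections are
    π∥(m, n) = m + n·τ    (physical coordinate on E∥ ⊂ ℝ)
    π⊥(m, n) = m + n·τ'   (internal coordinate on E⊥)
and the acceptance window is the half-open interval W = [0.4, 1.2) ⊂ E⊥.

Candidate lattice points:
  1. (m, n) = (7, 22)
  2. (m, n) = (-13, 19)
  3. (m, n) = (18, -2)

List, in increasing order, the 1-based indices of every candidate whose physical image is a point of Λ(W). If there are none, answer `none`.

none

Compute τ' = (4−√20)/2 = -0.236068, so π⊥(m,n) = m -0.236068·n.
candidate 1: (m,n)=(7,22) → π∥ = 7+22·τ ≈ 100.193496, π⊥ = 7+22·τ' ≈ 1.806504 ∉ [0.4, 1.2) ⇒ out
candidate 2: (m,n)=(-13,19) → π∥ = -13+19·τ ≈ 67.485292, π⊥ = -13+19·τ' ≈ -17.485292 ∉ [0.4, 1.2) ⇒ out
candidate 3: (m,n)=(18,-2) → π∥ = 18-2·τ ≈ 9.527864, π⊥ = 18-2·τ' ≈ 18.472136 ∉ [0.4, 1.2) ⇒ out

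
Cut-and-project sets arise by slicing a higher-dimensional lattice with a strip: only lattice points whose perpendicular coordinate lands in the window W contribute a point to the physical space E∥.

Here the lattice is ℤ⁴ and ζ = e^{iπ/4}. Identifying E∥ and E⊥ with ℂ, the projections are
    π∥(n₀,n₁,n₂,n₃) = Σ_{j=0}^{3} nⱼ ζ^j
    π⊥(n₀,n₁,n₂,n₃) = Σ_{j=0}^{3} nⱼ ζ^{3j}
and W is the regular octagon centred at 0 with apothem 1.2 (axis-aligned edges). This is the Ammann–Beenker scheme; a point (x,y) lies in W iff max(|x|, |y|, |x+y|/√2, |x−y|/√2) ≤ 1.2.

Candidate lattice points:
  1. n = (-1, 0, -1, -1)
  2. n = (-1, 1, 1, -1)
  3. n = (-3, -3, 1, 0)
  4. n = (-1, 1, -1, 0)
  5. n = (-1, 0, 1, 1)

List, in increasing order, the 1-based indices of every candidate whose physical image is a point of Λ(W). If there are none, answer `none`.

With ζ = e^{iπ/4} the internal vectors are ζ^0,ζ^3,ζ^6,ζ^9.
#1 (-1, 0, -1, -1): internal (-1.70711, 0.29289); octagon support 1.70711 vs apothem 1.2 → ∉ W
#2 (-1, 1, 1, -1): internal (-2.41421, -1.00000); octagon support 2.41421 vs apothem 1.2 → ∉ W
#3 (-3, -3, 1, 0): internal (-0.87868, -3.12132); octagon support 3.12132 vs apothem 1.2 → ∉ W
#4 (-1, 1, -1, 0): internal (-1.70711, 1.70711); octagon support 2.41421 vs apothem 1.2 → ∉ W
#5 (-1, 0, 1, 1): internal (-0.29289, -0.29289); octagon support 0.41421 vs apothem 1.2 → ∈ W

5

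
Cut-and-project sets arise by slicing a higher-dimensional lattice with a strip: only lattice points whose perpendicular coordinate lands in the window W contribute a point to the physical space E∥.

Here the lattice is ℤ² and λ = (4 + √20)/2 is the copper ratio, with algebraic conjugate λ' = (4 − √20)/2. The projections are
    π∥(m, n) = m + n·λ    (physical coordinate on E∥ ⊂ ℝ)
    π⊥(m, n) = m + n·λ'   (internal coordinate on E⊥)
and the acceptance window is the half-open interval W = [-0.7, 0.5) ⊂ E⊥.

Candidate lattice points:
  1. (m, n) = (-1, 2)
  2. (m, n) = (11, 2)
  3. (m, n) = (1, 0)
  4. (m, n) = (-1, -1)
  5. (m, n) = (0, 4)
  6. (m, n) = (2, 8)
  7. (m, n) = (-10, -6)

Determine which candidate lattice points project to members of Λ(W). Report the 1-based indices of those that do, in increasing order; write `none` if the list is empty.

Numerically λ ≈ 4.236068 and λ' = −1/λ ≈ -0.236068.
candidate 1: (m,n)=(-1,2) → π∥ = -1+2·λ ≈ 7.472136, π⊥ = -1+2·λ' ≈ -1.472136 ∉ [-0.7, 0.5) ⇒ out
candidate 2: (m,n)=(11,2) → π∥ = 11+2·λ ≈ 19.472136, π⊥ = 11+2·λ' ≈ 10.527864 ∉ [-0.7, 0.5) ⇒ out
candidate 3: (m,n)=(1,0) → π∥ = 1+0·λ ≈ 1.000000, π⊥ = 1+0·λ' ≈ 1.000000 ∉ [-0.7, 0.5) ⇒ out
candidate 4: (m,n)=(-1,-1) → π∥ = -1-1·λ ≈ -5.236068, π⊥ = -1-1·λ' ≈ -0.763932 ∉ [-0.7, 0.5) ⇒ out
candidate 5: (m,n)=(0,4) → π∥ = 0+4·λ ≈ 16.944272, π⊥ = 0+4·λ' ≈ -0.944272 ∉ [-0.7, 0.5) ⇒ out
candidate 6: (m,n)=(2,8) → π∥ = 2+8·λ ≈ 35.888544, π⊥ = 2+8·λ' ≈ 0.111456 ∈ [-0.7, 0.5) ⇒ IN Λ
candidate 7: (m,n)=(-10,-6) → π∥ = -10-6·λ ≈ -35.416408, π⊥ = -10-6·λ' ≈ -8.583592 ∉ [-0.7, 0.5) ⇒ out

6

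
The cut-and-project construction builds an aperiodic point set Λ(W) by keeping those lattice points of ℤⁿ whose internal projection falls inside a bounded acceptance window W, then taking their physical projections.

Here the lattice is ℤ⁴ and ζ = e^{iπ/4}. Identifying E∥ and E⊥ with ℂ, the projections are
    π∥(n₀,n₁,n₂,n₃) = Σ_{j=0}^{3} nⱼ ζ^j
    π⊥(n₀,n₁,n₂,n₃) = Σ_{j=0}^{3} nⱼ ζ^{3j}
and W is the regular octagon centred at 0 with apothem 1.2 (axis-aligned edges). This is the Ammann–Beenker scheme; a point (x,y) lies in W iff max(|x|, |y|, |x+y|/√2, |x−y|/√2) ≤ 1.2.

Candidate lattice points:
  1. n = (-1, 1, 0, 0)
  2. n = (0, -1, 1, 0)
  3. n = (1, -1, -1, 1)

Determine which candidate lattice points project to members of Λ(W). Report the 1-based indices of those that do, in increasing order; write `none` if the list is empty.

Internal map: ζ^{3j} for j=0..3 gives (1,0), (−√2/2,√2/2), (0,−1), (√2/2,√2/2).
#1 (-1, 1, 0, 0): internal (-1.707107, 0.707107); octagon support 1.707107 vs apothem 1.2 → ∉ W
#2 (0, -1, 1, 0): internal (0.707107, -1.707107); octagon support 1.707107 vs apothem 1.2 → ∉ W
#3 (1, -1, -1, 1): internal (2.414214, 1.000000); octagon support 2.414214 vs apothem 1.2 → ∉ W

none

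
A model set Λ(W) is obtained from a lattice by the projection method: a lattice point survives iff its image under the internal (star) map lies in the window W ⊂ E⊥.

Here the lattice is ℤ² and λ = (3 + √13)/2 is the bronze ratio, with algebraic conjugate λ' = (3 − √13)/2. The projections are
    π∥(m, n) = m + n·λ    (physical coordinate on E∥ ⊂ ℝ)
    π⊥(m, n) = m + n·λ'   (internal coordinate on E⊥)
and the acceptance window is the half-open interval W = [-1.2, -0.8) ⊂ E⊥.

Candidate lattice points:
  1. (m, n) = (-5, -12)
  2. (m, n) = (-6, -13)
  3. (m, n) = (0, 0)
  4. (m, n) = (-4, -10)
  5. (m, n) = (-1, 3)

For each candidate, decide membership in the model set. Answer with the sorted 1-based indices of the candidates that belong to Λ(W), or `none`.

4

Compute λ' = (3−√13)/2 = -0.302776, so π⊥(m,n) = m -0.302776·n.
[1] lift (-5,-12): star map gives -1.366692; window check -1.2 ≤ -1.366692 < -0.8 is false → out
[2] lift (-6,-13): star map gives -2.063917; window check -1.2 ≤ -2.063917 < -0.8 is false → out
[3] lift (0,0): star map gives 0.000000; window check -1.2 ≤ 0.000000 < -0.8 is false → out
[4] lift (-4,-10): star map gives -0.972244; window check -1.2 ≤ -0.972244 < -0.8 is true → IN Λ
[5] lift (-1,3): star map gives -1.908327; window check -1.2 ≤ -1.908327 < -0.8 is false → out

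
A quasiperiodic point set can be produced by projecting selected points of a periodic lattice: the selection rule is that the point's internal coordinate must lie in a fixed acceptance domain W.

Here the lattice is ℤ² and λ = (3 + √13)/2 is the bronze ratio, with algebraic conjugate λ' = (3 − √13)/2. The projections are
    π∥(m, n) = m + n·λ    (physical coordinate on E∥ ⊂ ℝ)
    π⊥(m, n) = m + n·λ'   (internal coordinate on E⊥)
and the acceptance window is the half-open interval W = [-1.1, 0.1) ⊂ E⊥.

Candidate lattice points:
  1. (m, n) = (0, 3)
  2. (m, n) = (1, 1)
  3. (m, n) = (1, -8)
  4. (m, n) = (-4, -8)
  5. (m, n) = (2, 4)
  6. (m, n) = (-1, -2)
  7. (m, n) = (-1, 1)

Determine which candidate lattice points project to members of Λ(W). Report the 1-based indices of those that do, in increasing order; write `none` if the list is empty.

1, 6

λ' = (3−√13)/2 ≈ -0.302776.
candidate 1: (m,n)=(0,3) → π∥ = 0+3·λ ≈ 9.908327, π⊥ = 0+3·λ' ≈ -0.908327 ∈ [-1.1, 0.1) ⇒ IN Λ
candidate 2: (m,n)=(1,1) → π∥ = 1+1·λ ≈ 4.302776, π⊥ = 1+1·λ' ≈ 0.697224 ∉ [-1.1, 0.1) ⇒ out
candidate 3: (m,n)=(1,-8) → π∥ = 1-8·λ ≈ -25.422205, π⊥ = 1-8·λ' ≈ 3.422205 ∉ [-1.1, 0.1) ⇒ out
candidate 4: (m,n)=(-4,-8) → π∥ = -4-8·λ ≈ -30.422205, π⊥ = -4-8·λ' ≈ -1.577795 ∉ [-1.1, 0.1) ⇒ out
candidate 5: (m,n)=(2,4) → π∥ = 2+4·λ ≈ 15.211103, π⊥ = 2+4·λ' ≈ 0.788897 ∉ [-1.1, 0.1) ⇒ out
candidate 6: (m,n)=(-1,-2) → π∥ = -1-2·λ ≈ -7.605551, π⊥ = -1-2·λ' ≈ -0.394449 ∈ [-1.1, 0.1) ⇒ IN Λ
candidate 7: (m,n)=(-1,1) → π∥ = -1+1·λ ≈ 2.302776, π⊥ = -1+1·λ' ≈ -1.302776 ∉ [-1.1, 0.1) ⇒ out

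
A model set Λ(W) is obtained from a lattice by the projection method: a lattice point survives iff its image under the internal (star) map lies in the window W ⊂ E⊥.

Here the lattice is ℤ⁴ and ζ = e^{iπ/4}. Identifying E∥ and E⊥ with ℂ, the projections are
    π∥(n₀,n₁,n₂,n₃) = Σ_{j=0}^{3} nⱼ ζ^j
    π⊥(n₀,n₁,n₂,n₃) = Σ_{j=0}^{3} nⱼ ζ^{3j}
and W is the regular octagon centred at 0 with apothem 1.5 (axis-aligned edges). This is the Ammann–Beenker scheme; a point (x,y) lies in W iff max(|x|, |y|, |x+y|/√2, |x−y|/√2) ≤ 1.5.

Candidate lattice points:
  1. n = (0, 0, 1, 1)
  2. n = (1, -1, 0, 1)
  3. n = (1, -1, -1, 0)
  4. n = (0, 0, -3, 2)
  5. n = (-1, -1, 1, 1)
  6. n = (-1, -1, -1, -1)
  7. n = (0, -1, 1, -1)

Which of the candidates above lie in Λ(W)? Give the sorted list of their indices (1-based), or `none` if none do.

1, 5, 6

π⊥(n) = n₀ + n₁ζ³ + n₂ζ⁶ + n₃ζ⁹ where ζ = e^{iπ/4}.
candidate 1: n = (0, 0, 1, 1) → π⊥ ≈ (+0.707107, -0.292893); max(|x|,|y|,|x±y|/√2) = 0.707107 ≤ 1.5 ⇒ ∈ W
candidate 2: n = (1, -1, 0, 1) → π⊥ ≈ (+2.414214, +0.000000); max(|x|,|y|,|x±y|/√2) = 2.414214 > 1.5 ⇒ ∉ W
candidate 3: n = (1, -1, -1, 0) → π⊥ ≈ (+1.707107, +0.292893); max(|x|,|y|,|x±y|/√2) = 1.707107 > 1.5 ⇒ ∉ W
candidate 4: n = (0, 0, -3, 2) → π⊥ ≈ (+1.414214, +4.414214); max(|x|,|y|,|x±y|/√2) = 4.414214 > 1.5 ⇒ ∉ W
candidate 5: n = (-1, -1, 1, 1) → π⊥ ≈ (+0.414214, -1.000000); max(|x|,|y|,|x±y|/√2) = 1.000000 ≤ 1.5 ⇒ ∈ W
candidate 6: n = (-1, -1, -1, -1) → π⊥ ≈ (-1.000000, -0.414214); max(|x|,|y|,|x±y|/√2) = 1.000000 ≤ 1.5 ⇒ ∈ W
candidate 7: n = (0, -1, 1, -1) → π⊥ ≈ (+0.000000, -2.414214); max(|x|,|y|,|x±y|/√2) = 2.414214 > 1.5 ⇒ ∉ W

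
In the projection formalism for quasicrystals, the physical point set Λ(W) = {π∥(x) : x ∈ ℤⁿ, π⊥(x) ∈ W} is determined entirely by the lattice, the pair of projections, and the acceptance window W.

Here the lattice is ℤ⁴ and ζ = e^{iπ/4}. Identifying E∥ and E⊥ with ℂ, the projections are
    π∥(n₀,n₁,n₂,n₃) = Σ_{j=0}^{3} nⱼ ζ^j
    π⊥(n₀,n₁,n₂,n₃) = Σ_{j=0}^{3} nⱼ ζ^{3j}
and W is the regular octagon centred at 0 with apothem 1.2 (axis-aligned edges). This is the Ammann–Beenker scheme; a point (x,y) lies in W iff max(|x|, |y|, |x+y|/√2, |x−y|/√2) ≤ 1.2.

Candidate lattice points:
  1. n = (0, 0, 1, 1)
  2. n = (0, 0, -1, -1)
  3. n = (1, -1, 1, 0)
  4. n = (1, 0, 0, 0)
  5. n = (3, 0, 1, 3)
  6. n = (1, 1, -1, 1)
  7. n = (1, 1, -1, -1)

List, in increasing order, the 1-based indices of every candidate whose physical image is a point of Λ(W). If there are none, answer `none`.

π⊥(n) = n₀ + n₁ζ³ + n₂ζ⁶ + n₃ζ⁹ where ζ = e^{iπ/4}.
candidate 1: n = (0, 0, 1, 1) → π⊥ ≈ (+0.70711, -0.29289); max(|x|,|y|,|x±y|/√2) = 0.70711 ≤ 1.2 ⇒ ∈ W
candidate 2: n = (0, 0, -1, -1) → π⊥ ≈ (-0.70711, +0.29289); max(|x|,|y|,|x±y|/√2) = 0.70711 ≤ 1.2 ⇒ ∈ W
candidate 3: n = (1, -1, 1, 0) → π⊥ ≈ (+1.70711, -1.70711); max(|x|,|y|,|x±y|/√2) = 2.41421 > 1.2 ⇒ ∉ W
candidate 4: n = (1, 0, 0, 0) → π⊥ ≈ (+1.00000, +0.00000); max(|x|,|y|,|x±y|/√2) = 1.00000 ≤ 1.2 ⇒ ∈ W
candidate 5: n = (3, 0, 1, 3) → π⊥ ≈ (+5.12132, +1.12132); max(|x|,|y|,|x±y|/√2) = 5.12132 > 1.2 ⇒ ∉ W
candidate 6: n = (1, 1, -1, 1) → π⊥ ≈ (+1.00000, +2.41421); max(|x|,|y|,|x±y|/√2) = 2.41421 > 1.2 ⇒ ∉ W
candidate 7: n = (1, 1, -1, -1) → π⊥ ≈ (-0.41421, +1.00000); max(|x|,|y|,|x±y|/√2) = 1.00000 ≤ 1.2 ⇒ ∈ W

1, 2, 4, 7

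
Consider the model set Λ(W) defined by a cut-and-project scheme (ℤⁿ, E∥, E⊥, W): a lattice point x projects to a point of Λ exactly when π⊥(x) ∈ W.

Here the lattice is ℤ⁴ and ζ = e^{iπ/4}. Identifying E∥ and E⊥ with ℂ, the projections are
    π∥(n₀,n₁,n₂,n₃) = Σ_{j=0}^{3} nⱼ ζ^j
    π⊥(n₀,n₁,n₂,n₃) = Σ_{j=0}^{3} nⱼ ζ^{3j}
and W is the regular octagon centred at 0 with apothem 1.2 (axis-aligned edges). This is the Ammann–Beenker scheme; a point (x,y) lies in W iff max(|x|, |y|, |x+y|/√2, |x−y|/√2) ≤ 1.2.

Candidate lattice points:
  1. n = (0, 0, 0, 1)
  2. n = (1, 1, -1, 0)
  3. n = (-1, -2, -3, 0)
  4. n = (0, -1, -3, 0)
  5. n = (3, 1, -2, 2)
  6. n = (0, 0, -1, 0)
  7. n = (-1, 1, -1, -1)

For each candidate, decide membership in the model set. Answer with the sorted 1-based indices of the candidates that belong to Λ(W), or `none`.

π⊥(n) = n₀ + n₁ζ³ + n₂ζ⁶ + n₃ζ⁹ where ζ = e^{iπ/4}.
candidate 1: n = (0, 0, 0, 1) → π⊥ ≈ (+0.7071, +0.7071); max(|x|,|y|,|x±y|/√2) = 1.0000 ≤ 1.2 ⇒ ∈ W
candidate 2: n = (1, 1, -1, 0) → π⊥ ≈ (+0.2929, +1.7071); max(|x|,|y|,|x±y|/√2) = 1.7071 > 1.2 ⇒ ∉ W
candidate 3: n = (-1, -2, -3, 0) → π⊥ ≈ (+0.4142, +1.5858); max(|x|,|y|,|x±y|/√2) = 1.5858 > 1.2 ⇒ ∉ W
candidate 4: n = (0, -1, -3, 0) → π⊥ ≈ (+0.7071, +2.2929); max(|x|,|y|,|x±y|/√2) = 2.2929 > 1.2 ⇒ ∉ W
candidate 5: n = (3, 1, -2, 2) → π⊥ ≈ (+3.7071, +4.1213); max(|x|,|y|,|x±y|/√2) = 5.5355 > 1.2 ⇒ ∉ W
candidate 6: n = (0, 0, -1, 0) → π⊥ ≈ (+0.0000, +1.0000); max(|x|,|y|,|x±y|/√2) = 1.0000 ≤ 1.2 ⇒ ∈ W
candidate 7: n = (-1, 1, -1, -1) → π⊥ ≈ (-2.4142, +1.0000); max(|x|,|y|,|x±y|/√2) = 2.4142 > 1.2 ⇒ ∉ W

1, 6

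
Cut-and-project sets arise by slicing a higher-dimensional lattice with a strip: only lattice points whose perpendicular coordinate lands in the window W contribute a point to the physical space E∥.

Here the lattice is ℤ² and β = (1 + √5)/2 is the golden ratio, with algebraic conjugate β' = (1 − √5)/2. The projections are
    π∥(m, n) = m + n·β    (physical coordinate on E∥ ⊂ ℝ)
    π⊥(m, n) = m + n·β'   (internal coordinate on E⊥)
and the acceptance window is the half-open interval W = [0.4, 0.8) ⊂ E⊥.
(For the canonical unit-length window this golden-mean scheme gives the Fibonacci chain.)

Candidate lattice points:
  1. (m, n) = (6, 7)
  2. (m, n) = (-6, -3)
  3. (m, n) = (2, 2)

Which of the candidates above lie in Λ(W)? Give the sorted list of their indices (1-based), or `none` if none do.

3

Numerically β ≈ 1.618034 and β' = −1/β ≈ -0.618034.
candidate 1: (m,n)=(6,7) → π∥ = 6+7·β ≈ 17.326238, π⊥ = 6+7·β' ≈ 1.673762 ∉ [0.4, 0.8) ⇒ out
candidate 2: (m,n)=(-6,-3) → π∥ = -6-3·β ≈ -10.854102, π⊥ = -6-3·β' ≈ -4.145898 ∉ [0.4, 0.8) ⇒ out
candidate 3: (m,n)=(2,2) → π∥ = 2+2·β ≈ 5.236068, π⊥ = 2+2·β' ≈ 0.763932 ∈ [0.4, 0.8) ⇒ IN Λ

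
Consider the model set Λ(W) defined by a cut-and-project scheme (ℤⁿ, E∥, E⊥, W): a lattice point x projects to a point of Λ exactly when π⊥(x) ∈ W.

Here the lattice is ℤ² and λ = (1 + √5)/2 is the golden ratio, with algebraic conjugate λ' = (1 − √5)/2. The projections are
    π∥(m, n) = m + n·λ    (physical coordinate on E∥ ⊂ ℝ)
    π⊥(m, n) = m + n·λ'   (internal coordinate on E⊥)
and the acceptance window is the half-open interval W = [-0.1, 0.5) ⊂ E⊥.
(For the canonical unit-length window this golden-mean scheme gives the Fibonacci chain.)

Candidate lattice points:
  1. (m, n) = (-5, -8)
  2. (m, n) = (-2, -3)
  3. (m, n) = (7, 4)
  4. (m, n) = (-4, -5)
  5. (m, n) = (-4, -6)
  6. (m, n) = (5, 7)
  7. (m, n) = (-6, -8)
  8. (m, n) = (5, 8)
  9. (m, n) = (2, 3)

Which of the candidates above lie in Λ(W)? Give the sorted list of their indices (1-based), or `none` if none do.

λ' = (1−√5)/2 ≈ -0.6180.
candidate 1: (m,n)=(-5,-8) → π∥ = -5-8·λ ≈ -17.9443, π⊥ = -5-8·λ' ≈ -0.0557 ∈ [-0.1, 0.5) ⇒ IN Λ
candidate 2: (m,n)=(-2,-3) → π∥ = -2-3·λ ≈ -6.8541, π⊥ = -2-3·λ' ≈ -0.1459 ∉ [-0.1, 0.5) ⇒ out
candidate 3: (m,n)=(7,4) → π∥ = 7+4·λ ≈ 13.4721, π⊥ = 7+4·λ' ≈ 4.5279 ∉ [-0.1, 0.5) ⇒ out
candidate 4: (m,n)=(-4,-5) → π∥ = -4-5·λ ≈ -12.0902, π⊥ = -4-5·λ' ≈ -0.9098 ∉ [-0.1, 0.5) ⇒ out
candidate 5: (m,n)=(-4,-6) → π∥ = -4-6·λ ≈ -13.7082, π⊥ = -4-6·λ' ≈ -0.2918 ∉ [-0.1, 0.5) ⇒ out
candidate 6: (m,n)=(5,7) → π∥ = 5+7·λ ≈ 16.3262, π⊥ = 5+7·λ' ≈ 0.6738 ∉ [-0.1, 0.5) ⇒ out
candidate 7: (m,n)=(-6,-8) → π∥ = -6-8·λ ≈ -18.9443, π⊥ = -6-8·λ' ≈ -1.0557 ∉ [-0.1, 0.5) ⇒ out
candidate 8: (m,n)=(5,8) → π∥ = 5+8·λ ≈ 17.9443, π⊥ = 5+8·λ' ≈ 0.0557 ∈ [-0.1, 0.5) ⇒ IN Λ
candidate 9: (m,n)=(2,3) → π∥ = 2+3·λ ≈ 6.8541, π⊥ = 2+3·λ' ≈ 0.1459 ∈ [-0.1, 0.5) ⇒ IN Λ

1, 8, 9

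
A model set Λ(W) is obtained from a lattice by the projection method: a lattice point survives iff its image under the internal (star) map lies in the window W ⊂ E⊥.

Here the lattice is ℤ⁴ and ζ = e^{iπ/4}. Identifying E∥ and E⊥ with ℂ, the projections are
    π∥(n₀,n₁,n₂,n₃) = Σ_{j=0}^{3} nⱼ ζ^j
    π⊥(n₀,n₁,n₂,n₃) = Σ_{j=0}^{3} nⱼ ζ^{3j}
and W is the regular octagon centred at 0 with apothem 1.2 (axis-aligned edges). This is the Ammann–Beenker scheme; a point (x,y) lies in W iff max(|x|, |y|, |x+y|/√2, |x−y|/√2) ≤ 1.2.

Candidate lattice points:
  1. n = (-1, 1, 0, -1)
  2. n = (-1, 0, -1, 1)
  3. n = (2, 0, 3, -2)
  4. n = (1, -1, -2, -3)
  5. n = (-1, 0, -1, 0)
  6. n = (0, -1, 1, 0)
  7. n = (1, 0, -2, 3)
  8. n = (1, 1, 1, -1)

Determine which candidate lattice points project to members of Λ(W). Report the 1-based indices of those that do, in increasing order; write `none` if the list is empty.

π⊥(n) = n₀ + n₁ζ³ + n₂ζ⁶ + n₃ζ⁹ where ζ = e^{iπ/4}.
candidate 1: n = (-1, 1, 0, -1) → π⊥ ≈ (-2.414214, +0.000000); max(|x|,|y|,|x±y|/√2) = 2.414214 > 1.2 ⇒ ∉ W
candidate 2: n = (-1, 0, -1, 1) → π⊥ ≈ (-0.292893, +1.707107); max(|x|,|y|,|x±y|/√2) = 1.707107 > 1.2 ⇒ ∉ W
candidate 3: n = (2, 0, 3, -2) → π⊥ ≈ (+0.585786, -4.414214); max(|x|,|y|,|x±y|/√2) = 4.414214 > 1.2 ⇒ ∉ W
candidate 4: n = (1, -1, -2, -3) → π⊥ ≈ (-0.414214, -0.828427); max(|x|,|y|,|x±y|/√2) = 0.878680 ≤ 1.2 ⇒ ∈ W
candidate 5: n = (-1, 0, -1, 0) → π⊥ ≈ (-1.000000, +1.000000); max(|x|,|y|,|x±y|/√2) = 1.414214 > 1.2 ⇒ ∉ W
candidate 6: n = (0, -1, 1, 0) → π⊥ ≈ (+0.707107, -1.707107); max(|x|,|y|,|x±y|/√2) = 1.707107 > 1.2 ⇒ ∉ W
candidate 7: n = (1, 0, -2, 3) → π⊥ ≈ (+3.121320, +4.121320); max(|x|,|y|,|x±y|/√2) = 5.121320 > 1.2 ⇒ ∉ W
candidate 8: n = (1, 1, 1, -1) → π⊥ ≈ (-0.414214, -1.000000); max(|x|,|y|,|x±y|/√2) = 1.000000 ≤ 1.2 ⇒ ∈ W

4, 8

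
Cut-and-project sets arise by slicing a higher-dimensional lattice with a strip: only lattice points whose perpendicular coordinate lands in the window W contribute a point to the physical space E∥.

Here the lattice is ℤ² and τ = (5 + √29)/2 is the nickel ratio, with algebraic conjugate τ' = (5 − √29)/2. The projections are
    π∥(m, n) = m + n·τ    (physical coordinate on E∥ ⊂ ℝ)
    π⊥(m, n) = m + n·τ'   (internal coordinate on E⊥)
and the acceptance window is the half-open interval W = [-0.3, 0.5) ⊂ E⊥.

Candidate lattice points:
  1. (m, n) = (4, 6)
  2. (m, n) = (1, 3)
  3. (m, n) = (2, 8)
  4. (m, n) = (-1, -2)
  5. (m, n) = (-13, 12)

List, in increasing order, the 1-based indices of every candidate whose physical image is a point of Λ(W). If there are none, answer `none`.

2, 3

Numerically τ ≈ 5.192582 and τ' = −1/τ ≈ -0.192582.
[1] lift (4,6): star map gives 2.844506; window check -0.3 ≤ 2.844506 < 0.5 is false → out
[2] lift (1,3): star map gives 0.422253; window check -0.3 ≤ 0.422253 < 0.5 is true → IN Λ
[3] lift (2,8): star map gives 0.459341; window check -0.3 ≤ 0.459341 < 0.5 is true → IN Λ
[4] lift (-1,-2): star map gives -0.614835; window check -0.3 ≤ -0.614835 < 0.5 is false → out
[5] lift (-13,12): star map gives -15.310989; window check -0.3 ≤ -15.310989 < 0.5 is false → out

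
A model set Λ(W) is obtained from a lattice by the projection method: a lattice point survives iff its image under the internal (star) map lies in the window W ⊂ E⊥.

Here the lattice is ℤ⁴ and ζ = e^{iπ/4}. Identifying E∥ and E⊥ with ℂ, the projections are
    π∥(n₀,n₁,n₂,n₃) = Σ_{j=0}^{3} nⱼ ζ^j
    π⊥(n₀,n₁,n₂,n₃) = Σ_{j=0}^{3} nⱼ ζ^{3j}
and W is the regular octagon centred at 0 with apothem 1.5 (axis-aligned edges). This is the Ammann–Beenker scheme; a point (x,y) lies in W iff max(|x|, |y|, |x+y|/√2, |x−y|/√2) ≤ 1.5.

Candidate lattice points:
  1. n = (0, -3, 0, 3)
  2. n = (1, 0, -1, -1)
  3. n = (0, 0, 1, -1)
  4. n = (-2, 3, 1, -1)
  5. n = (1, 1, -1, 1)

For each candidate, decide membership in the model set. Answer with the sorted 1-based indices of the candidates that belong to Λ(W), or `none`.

Internal map: ζ^{3j} for j=0..3 gives (1,0), (−√2/2,√2/2), (0,−1), (√2/2,√2/2).
#1 (0, -3, 0, 3): internal (4.2426, 0.0000); octagon support 4.2426 vs apothem 1.5 → ∉ W
#2 (1, 0, -1, -1): internal (0.2929, 0.2929); octagon support 0.4142 vs apothem 1.5 → ∈ W
#3 (0, 0, 1, -1): internal (-0.7071, -1.7071); octagon support 1.7071 vs apothem 1.5 → ∉ W
#4 (-2, 3, 1, -1): internal (-4.8284, 0.4142); octagon support 4.8284 vs apothem 1.5 → ∉ W
#5 (1, 1, -1, 1): internal (1.0000, 2.4142); octagon support 2.4142 vs apothem 1.5 → ∉ W

2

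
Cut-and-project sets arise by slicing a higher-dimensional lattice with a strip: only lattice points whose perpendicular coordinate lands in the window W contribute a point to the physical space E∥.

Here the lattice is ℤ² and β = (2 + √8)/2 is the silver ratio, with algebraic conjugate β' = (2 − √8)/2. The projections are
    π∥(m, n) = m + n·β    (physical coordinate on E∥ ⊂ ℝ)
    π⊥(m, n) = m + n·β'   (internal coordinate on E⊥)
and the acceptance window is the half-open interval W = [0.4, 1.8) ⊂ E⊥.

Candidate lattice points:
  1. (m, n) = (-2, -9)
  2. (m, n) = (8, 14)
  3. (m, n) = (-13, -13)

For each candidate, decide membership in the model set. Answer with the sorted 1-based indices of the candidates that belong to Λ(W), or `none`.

1

β' = (2−√8)/2 ≈ -0.41421.
candidate 1: (m,n)=(-2,-9) → π∥ = -2-9·β ≈ -23.72792, π⊥ = -2-9·β' ≈ 1.72792 ∈ [0.4, 1.8) ⇒ IN Λ
candidate 2: (m,n)=(8,14) → π∥ = 8+14·β ≈ 41.79899, π⊥ = 8+14·β' ≈ 2.20101 ∉ [0.4, 1.8) ⇒ out
candidate 3: (m,n)=(-13,-13) → π∥ = -13-13·β ≈ -44.38478, π⊥ = -13-13·β' ≈ -7.61522 ∉ [0.4, 1.8) ⇒ out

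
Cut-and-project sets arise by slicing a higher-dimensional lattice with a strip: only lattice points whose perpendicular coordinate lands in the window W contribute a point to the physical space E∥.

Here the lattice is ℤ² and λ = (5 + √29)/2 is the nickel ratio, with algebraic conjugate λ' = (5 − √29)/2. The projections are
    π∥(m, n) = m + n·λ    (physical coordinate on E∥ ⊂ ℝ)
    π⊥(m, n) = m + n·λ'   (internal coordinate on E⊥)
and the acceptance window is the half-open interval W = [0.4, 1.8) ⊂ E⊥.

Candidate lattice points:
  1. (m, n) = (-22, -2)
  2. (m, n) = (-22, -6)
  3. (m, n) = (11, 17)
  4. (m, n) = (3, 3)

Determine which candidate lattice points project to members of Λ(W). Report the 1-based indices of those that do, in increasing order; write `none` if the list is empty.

Compute λ' = (5−√29)/2 = -0.192582, so π⊥(m,n) = m -0.192582·n.
candidate 1: (m,n)=(-22,-2) → π∥ = -22-2·λ ≈ -32.385165, π⊥ = -22-2·λ' ≈ -21.614835 ∉ [0.4, 1.8) ⇒ out
candidate 2: (m,n)=(-22,-6) → π∥ = -22-6·λ ≈ -53.155494, π⊥ = -22-6·λ' ≈ -20.844506 ∉ [0.4, 1.8) ⇒ out
candidate 3: (m,n)=(11,17) → π∥ = 11+17·λ ≈ 99.273901, π⊥ = 11+17·λ' ≈ 7.726099 ∉ [0.4, 1.8) ⇒ out
candidate 4: (m,n)=(3,3) → π∥ = 3+3·λ ≈ 18.577747, π⊥ = 3+3·λ' ≈ 2.422253 ∉ [0.4, 1.8) ⇒ out

none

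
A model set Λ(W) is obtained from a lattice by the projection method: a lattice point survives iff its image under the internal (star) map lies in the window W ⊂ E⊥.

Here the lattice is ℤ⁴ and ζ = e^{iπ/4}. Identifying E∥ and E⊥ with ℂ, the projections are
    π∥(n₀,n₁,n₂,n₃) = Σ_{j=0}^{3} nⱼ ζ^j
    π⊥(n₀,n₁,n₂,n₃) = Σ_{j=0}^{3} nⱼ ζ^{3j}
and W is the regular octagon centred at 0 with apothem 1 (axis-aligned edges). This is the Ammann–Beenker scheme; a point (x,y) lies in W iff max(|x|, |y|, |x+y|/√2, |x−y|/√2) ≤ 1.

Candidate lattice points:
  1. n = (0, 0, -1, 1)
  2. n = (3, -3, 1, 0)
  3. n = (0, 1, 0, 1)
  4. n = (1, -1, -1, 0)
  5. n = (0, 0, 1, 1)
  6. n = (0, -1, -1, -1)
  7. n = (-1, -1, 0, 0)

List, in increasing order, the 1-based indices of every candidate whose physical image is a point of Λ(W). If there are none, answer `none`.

With ζ = e^{iπ/4} the internal vectors are ζ^0,ζ^3,ζ^6,ζ^9.
candidate 1: n = (0, 0, -1, 1) → π⊥ ≈ (+0.707107, +1.707107); max(|x|,|y|,|x±y|/√2) = 1.707107 > 1 ⇒ ∉ W
candidate 2: n = (3, -3, 1, 0) → π⊥ ≈ (+5.121320, -3.121320); max(|x|,|y|,|x±y|/√2) = 5.828427 > 1 ⇒ ∉ W
candidate 3: n = (0, 1, 0, 1) → π⊥ ≈ (+0.000000, +1.414214); max(|x|,|y|,|x±y|/√2) = 1.414214 > 1 ⇒ ∉ W
candidate 4: n = (1, -1, -1, 0) → π⊥ ≈ (+1.707107, +0.292893); max(|x|,|y|,|x±y|/√2) = 1.707107 > 1 ⇒ ∉ W
candidate 5: n = (0, 0, 1, 1) → π⊥ ≈ (+0.707107, -0.292893); max(|x|,|y|,|x±y|/√2) = 0.707107 ≤ 1 ⇒ ∈ W
candidate 6: n = (0, -1, -1, -1) → π⊥ ≈ (+0.000000, -0.414214); max(|x|,|y|,|x±y|/√2) = 0.414214 ≤ 1 ⇒ ∈ W
candidate 7: n = (-1, -1, 0, 0) → π⊥ ≈ (-0.292893, -0.707107); max(|x|,|y|,|x±y|/√2) = 0.707107 ≤ 1 ⇒ ∈ W

5, 6, 7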